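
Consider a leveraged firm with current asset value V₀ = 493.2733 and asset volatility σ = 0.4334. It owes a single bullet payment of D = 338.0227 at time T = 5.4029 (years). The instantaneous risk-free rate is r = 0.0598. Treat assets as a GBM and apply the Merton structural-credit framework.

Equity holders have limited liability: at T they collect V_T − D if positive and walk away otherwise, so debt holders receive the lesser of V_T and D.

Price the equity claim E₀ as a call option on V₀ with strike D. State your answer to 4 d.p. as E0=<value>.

d₁ = [ln(V₀/D) + (r + σ²/2)T] / (σ√T)
   = [ln(493.2733/338.0227) + (0.0598 + 0.5·0.4334²)·5.4029] / (0.4334·√5.4029)
   = [0.377950 + 0.830522] / 1.007401 = 1.199594
d₂ = d₁ − σ√T = 1.199594 − 1.007401 = 0.192193
N(d₁) = 0.884851,  N(d₂) = 0.576204,  e^(−rT) = 0.723906
E₀ = V₀·N(d₁) − D·e^(−rT)·N(d₂)
   = 493.2733·0.884851 − 338.0227·0.723906·0.576204 = 295.478247

E0=295.4782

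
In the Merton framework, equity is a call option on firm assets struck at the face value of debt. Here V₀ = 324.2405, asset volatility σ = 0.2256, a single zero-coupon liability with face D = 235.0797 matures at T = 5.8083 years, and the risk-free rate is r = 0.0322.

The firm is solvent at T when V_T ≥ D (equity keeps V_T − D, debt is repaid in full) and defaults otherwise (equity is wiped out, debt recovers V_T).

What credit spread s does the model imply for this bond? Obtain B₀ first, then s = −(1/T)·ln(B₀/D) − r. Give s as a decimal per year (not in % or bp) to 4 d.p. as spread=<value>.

d₁ = [ln(V₀/D) + (r + σ²/2)T] / (σ√T)
   = [ln(324.2405/235.0797) + (0.0322 + 0.5·0.2256²)·5.8083] / (0.2256·√5.8083)
   = [0.321561 + 0.334835] / 0.543705 = 1.207264
d₂ = d₁ − σ√T = 1.207264 − 0.543705 = 0.663559
N(d₁) = 0.886335,  N(d₂) = 0.746514,  e^(−rT) = 0.829421
E₀ = V₀·N(d₁) − D·e^(−rT)·N(d₂)
   = 324.2405·0.886335 − 235.0797·0.829421·0.746514 = 141.830354
B₀ = V₀ − E₀ = 324.2405 − 141.830354 = 182.410146
spread = −(1/T)·ln(B₀/D) − r = −(1/5.8083)·ln(182.410146/235.0797) − 0.0322 = 0.01147318

spread=0.0115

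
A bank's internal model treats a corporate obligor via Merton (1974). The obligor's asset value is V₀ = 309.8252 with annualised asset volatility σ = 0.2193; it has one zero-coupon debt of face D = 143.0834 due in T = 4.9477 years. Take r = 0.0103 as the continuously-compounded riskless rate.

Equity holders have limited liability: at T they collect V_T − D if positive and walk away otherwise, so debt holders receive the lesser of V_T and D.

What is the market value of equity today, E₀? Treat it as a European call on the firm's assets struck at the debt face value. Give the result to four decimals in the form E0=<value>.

E0=175.6933

d₁ = [ln(V₀/D) + (r + σ²/2)T] / (σ√T)
   = [ln(309.8252/143.0834) + (0.0103 + 0.5·0.2193²)·4.9477] / (0.2193·√4.9477)
   = [0.772581 + 0.169935] / 0.487798 = 1.932183
d₂ = d₁ − σ√T = 1.932183 − 0.487798 = 1.444384
N(d₁) = 0.973332,  N(d₂) = 0.925685,  e^(−rT) = 0.950315
E₀ = V₀·N(d₁) − D·e^(−rT)·N(d₂)
   = 309.8252·0.973332 − 143.0834·0.950315·0.925685 = 175.693264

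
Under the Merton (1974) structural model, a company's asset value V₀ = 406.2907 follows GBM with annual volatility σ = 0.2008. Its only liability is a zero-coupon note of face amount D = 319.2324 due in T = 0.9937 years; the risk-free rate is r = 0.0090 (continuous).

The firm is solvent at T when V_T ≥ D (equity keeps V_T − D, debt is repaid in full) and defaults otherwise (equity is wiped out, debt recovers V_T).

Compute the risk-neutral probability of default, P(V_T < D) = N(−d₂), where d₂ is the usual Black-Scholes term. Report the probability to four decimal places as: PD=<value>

PD=0.1252

d₁ = [ln(V₀/D) + (r + σ²/2)T] / (σ√T)
   = [ln(406.2907/319.2324) + (0.0090 + 0.5·0.2008²)·0.9937] / (0.2008·√0.9937)
   = [0.241150 + 0.028977] / 0.200166 = 1.349507
d₂ = d₁ − σ√T = 1.349507 − 0.200166 = 1.149341
risk-neutral PD = N(−d₂) = N(-1.149341) = 0.125208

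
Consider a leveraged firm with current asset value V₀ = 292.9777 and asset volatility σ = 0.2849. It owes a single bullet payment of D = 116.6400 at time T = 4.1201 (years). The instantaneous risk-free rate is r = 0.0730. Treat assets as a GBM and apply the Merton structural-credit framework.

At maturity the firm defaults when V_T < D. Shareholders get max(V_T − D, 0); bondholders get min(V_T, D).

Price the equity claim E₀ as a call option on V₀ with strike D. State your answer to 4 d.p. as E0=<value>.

E0=207.1905

d₁ = [ln(V₀/D) + (r + σ²/2)T] / (σ√T)
   = [ln(292.9777/116.6400) + (0.0730 + 0.5·0.2849²)·4.1201] / (0.2849·√4.1201)
   = [0.921004 + 0.467977] / 0.578291 = 2.401874
d₂ = d₁ − σ√T = 2.401874 − 0.578291 = 1.823583
N(d₁) = 0.991844,  N(d₂) = 0.965892,  e^(−rT) = 0.740250
E₀ = V₀·N(d₁) − D·e^(−rT)·N(d₂)
   = 292.9777·0.991844 − 116.6400·0.740250·0.965892 = 207.190452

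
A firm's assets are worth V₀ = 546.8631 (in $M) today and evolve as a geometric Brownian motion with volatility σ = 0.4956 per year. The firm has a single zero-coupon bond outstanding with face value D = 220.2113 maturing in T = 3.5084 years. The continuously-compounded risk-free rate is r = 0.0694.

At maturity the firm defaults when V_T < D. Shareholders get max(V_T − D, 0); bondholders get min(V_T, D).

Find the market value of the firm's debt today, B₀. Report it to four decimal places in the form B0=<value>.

B0=158.9905

d₁ = [ln(V₀/D) + (r + σ²/2)T] / (σ√T)
   = [ln(546.8631/220.2113) + (0.0694 + 0.5·0.4956²)·3.5084] / (0.4956·√3.5084)
   = [0.909611 + 0.674348] / 0.928295 = 1.706311
d₂ = d₁ − σ√T = 1.706311 − 0.928295 = 0.778016
N(d₁) = 0.956025,  N(d₂) = 0.781720,  e^(−rT) = 0.783893
E₀ = V₀·N(d₁) − D·e^(−rT)·N(d₂)
   = 546.8631·0.956025 − 220.2113·0.783893·0.781720 = 387.872572
B₀ = V₀ − E₀ = 546.8631 − 387.872572 = 158.990528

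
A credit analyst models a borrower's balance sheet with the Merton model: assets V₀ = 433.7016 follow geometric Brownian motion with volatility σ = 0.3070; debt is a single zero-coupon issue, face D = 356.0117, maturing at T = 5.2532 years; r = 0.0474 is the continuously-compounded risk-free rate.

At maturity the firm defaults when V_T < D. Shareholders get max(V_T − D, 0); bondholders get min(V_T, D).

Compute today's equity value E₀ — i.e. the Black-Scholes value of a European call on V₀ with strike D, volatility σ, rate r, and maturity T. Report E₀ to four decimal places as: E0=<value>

d₁ = [ln(V₀/D) + (r + σ²/2)T] / (σ√T)
   = [ln(433.7016/356.0117) + (0.0474 + 0.5·0.3070²)·5.2532] / (0.3070·√5.2532)
   = [0.197393 + 0.496556] / 0.703640 = 0.986228
d₂ = d₁ − σ√T = 0.986228 − 0.703640 = 0.282588
N(d₁) = 0.837989,  N(d₂) = 0.611254,  e^(−rT) = 0.779579
E₀ = V₀·N(d₁) − D·e^(−rT)·N(d₂)
   = 433.7016·0.837989 − 356.0117·0.779579·0.611254 = 193.790498

E0=193.7905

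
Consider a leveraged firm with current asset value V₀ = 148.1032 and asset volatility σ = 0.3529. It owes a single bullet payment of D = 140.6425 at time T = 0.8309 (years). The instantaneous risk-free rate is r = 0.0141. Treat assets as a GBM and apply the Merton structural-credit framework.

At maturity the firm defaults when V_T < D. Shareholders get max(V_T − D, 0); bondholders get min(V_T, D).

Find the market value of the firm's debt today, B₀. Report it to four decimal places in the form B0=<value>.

d₁ = [ln(V₀/D) + (r + σ²/2)T] / (σ√T)
   = [ln(148.1032/140.6425) + (0.0141 + 0.5·0.3529²)·0.8309] / (0.3529·√0.8309)
   = [0.051688 + 0.063455] / 0.321681 = 0.357942
d₂ = d₁ − σ√T = 0.357942 − 0.321681 = 0.036260
N(d₁) = 0.639807,  N(d₂) = 0.514463,  e^(−rT) = 0.988353
E₀ = V₀·N(d₁) − D·e^(−rT)·N(d₂)
   = 148.1032·0.639807 − 140.6425·0.988353·0.514463 = 23.244838
B₀ = V₀ − E₀ = 148.1032 − 23.244838 = 124.858362

B0=124.8584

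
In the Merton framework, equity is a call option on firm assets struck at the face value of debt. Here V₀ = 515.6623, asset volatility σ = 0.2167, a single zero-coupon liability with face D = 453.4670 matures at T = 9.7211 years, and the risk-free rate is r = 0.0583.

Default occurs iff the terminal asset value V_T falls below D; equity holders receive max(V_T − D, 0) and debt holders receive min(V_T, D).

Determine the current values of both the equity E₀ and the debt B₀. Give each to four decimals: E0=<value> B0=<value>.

E0=277.0773 B0=238.5850

d₁ = [ln(V₀/D) + (r + σ²/2)T] / (σ√T)
   = [ln(515.6623/453.4670) + (0.0583 + 0.5·0.2167²)·9.7211] / (0.2167·√9.7211)
   = [0.128530 + 0.794986] / 0.675642 = 1.366872
d₂ = d₁ − σ√T = 1.366872 − 0.675642 = 0.691230
N(d₁) = 0.914167,  N(d₂) = 0.755289,  e^(−rT) = 0.567372
E₀ = V₀·N(d₁) − D·e^(−rT)·N(d₂)
   = 515.6623·0.914167 − 453.4670·0.567372·0.755289 = 277.077343
B₀ = V₀ − E₀ = 515.6623 − 277.077343 = 238.584957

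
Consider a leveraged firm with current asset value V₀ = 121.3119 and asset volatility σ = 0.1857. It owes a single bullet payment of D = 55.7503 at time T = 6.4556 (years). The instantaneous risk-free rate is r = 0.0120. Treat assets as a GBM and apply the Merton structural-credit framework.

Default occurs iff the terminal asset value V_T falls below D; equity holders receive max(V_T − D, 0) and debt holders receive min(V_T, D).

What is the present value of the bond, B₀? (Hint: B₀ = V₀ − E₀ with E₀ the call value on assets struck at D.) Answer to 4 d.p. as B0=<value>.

d₁ = [ln(V₀/D) + (r + σ²/2)T] / (σ√T)
   = [ln(121.3119/55.7503) + (0.0120 + 0.5·0.1857²)·6.4556] / (0.1857·√6.4556)
   = [0.777482 + 0.188776] / 0.471824 = 2.047920
d₂ = d₁ − σ√T = 2.047920 − 0.471824 = 1.576096
N(d₁) = 0.979716,  N(d₂) = 0.942498,  e^(−rT) = 0.925457
E₀ = V₀·N(d₁) − D·e^(−rT)·N(d₂)
   = 121.3119·0.979716 − 55.7503·0.925457·0.942498 = 70.223474
B₀ = V₀ − E₀ = 121.3119 − 70.223474 = 51.088426

B0=51.0884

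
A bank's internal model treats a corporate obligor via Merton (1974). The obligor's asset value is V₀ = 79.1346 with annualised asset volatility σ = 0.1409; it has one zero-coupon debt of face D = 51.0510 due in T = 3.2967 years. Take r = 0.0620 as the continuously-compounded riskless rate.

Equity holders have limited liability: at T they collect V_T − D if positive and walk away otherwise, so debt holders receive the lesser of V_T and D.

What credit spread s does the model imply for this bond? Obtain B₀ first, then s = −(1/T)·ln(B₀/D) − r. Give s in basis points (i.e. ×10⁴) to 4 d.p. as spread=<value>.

d₁ = [ln(V₀/D) + (r + σ²/2)T] / (σ√T)
   = [ln(79.1346/51.0510) + (0.0620 + 0.5·0.1409²)·3.2967] / (0.1409·√3.2967)
   = [0.438325 + 0.237120] / 0.255830 = 2.640214
d₂ = d₁ − σ√T = 2.640214 − 0.255830 = 2.384385
N(d₁) = 0.995857,  N(d₂) = 0.991446,  e^(−rT) = 0.815140
E₀ = V₀·N(d₁) − D·e^(−rT)·N(d₂)
   = 79.1346·0.995857 − 51.0510·0.815140·0.991446 = 37.549016
B₀ = V₀ − E₀ = 79.1346 − 37.549016 = 41.585584
spread = −(1/T)·ln(B₀/D) − r = −(1/3.2967)·ln(41.585584/51.0510) − 0.0620 = 0.00020510
in basis points: 0.00020510 × 10⁴ = 2.0510 bp

spread=2.0510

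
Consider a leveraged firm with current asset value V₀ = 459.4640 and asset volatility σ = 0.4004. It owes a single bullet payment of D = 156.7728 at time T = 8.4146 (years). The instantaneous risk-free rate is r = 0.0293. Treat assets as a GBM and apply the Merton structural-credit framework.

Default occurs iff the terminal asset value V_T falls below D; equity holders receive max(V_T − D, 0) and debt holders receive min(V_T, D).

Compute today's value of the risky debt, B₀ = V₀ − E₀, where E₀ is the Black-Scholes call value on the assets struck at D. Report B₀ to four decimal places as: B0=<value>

d₁ = [ln(V₀/D) + (r + σ²/2)T] / (σ√T)
   = [ln(459.4640/156.7728) + (0.0293 + 0.5·0.4004²)·8.4146] / (0.4004·√8.4146)
   = [1.075263 + 0.921063] / 1.161478 = 1.718781
d₂ = d₁ − σ√T = 1.718781 − 1.161478 = 0.557304
N(d₁) = 0.957173,  N(d₂) = 0.711340,  e^(−rT) = 0.781494
E₀ = V₀·N(d₁) − D·e^(−rT)·N(d₂)
   = 459.4640·0.957173 − 156.7728·0.781494·0.711340 = 352.635235
B₀ = V₀ − E₀ = 459.4640 − 352.635235 = 106.828765

B0=106.8288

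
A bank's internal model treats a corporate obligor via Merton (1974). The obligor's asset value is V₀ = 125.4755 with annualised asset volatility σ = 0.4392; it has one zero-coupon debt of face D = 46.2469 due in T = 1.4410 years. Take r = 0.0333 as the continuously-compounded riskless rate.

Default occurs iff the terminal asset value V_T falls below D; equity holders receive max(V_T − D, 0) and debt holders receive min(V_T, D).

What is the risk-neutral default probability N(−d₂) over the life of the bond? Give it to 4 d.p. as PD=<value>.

d₁ = [ln(V₀/D) + (r + σ²/2)T] / (σ√T)
   = [ln(125.4755/46.2469) + (0.0333 + 0.5·0.4392²)·1.4410] / (0.4392·√1.4410)
   = [0.998116 + 0.186967] / 0.527223 = 2.247784
d₂ = d₁ − σ√T = 2.247784 − 0.527223 = 1.720561
risk-neutral PD = N(−d₂) = N(-1.720561) = 0.042665

PD=0.0427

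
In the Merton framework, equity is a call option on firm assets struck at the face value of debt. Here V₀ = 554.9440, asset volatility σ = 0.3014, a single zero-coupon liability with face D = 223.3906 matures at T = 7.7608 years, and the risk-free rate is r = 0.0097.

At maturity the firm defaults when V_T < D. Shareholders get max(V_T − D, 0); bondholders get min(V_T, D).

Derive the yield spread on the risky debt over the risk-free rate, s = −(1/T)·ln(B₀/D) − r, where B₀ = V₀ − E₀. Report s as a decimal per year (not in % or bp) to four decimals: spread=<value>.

d₁ = [ln(V₀/D) + (r + σ²/2)T] / (σ√T)
   = [ln(554.9440/223.3906) + (0.0097 + 0.5·0.3014²)·7.7608] / (0.3014·√7.7608)
   = [0.909945 + 0.427783] / 0.839647 = 1.593204
d₂ = d₁ − σ√T = 1.593204 − 0.839647 = 0.753558
N(d₁) = 0.944443,  N(d₂) = 0.774443,  e^(−rT) = 0.927484
E₀ = V₀·N(d₁) − D·e^(−rT)·N(d₂)
   = 554.9440·0.944443 − 223.3906·0.927484·0.774443 = 363.655182
B₀ = V₀ − E₀ = 554.9440 − 363.655182 = 191.288818
spread = −(1/T)·ln(B₀/D) − r = −(1/7.7608)·ln(191.288818/223.3906) − 0.0097 = 0.01028987

spread=0.0103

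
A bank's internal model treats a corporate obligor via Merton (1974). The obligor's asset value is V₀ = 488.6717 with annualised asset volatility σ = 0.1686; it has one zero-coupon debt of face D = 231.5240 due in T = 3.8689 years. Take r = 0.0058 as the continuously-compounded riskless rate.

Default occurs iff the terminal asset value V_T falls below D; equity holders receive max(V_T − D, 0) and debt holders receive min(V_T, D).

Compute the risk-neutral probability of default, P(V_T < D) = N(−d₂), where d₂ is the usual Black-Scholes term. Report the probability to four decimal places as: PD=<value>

d₁ = [ln(V₀/D) + (r + σ²/2)T] / (σ√T)
   = [ln(488.6717/231.5240) + (0.0058 + 0.5·0.1686²)·3.8689] / (0.1686·√3.8689)
   = [0.747007 + 0.077428] / 0.331628 = 2.486024
d₂ = d₁ − σ√T = 2.486024 − 0.331628 = 2.154396
risk-neutral PD = N(−d₂) = N(-2.154396) = 0.015605

PD=0.0156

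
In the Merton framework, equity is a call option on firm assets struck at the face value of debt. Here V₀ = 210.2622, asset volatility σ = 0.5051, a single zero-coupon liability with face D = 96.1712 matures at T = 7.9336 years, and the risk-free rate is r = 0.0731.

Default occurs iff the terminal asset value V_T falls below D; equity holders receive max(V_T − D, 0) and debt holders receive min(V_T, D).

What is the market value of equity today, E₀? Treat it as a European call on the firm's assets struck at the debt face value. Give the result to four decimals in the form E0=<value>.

d₁ = [ln(V₀/D) + (r + σ²/2)T] / (σ√T)
   = [ln(210.2622/96.1712) + (0.0731 + 0.5·0.5051²)·7.9336] / (0.5051·√7.9336)
   = [0.782225 + 1.591980] / 1.422697 = 1.668806
d₂ = d₁ − σ√T = 1.668806 − 1.422697 = 0.246108
N(d₁) = 0.952422,  N(d₂) = 0.597201,  e^(−rT) = 0.559929
E₀ = V₀·N(d₁) − D·e^(−rT)·N(d₂)
   = 210.2622·0.952422 − 96.1712·0.559929·0.597201 = 168.099691

E0=168.0997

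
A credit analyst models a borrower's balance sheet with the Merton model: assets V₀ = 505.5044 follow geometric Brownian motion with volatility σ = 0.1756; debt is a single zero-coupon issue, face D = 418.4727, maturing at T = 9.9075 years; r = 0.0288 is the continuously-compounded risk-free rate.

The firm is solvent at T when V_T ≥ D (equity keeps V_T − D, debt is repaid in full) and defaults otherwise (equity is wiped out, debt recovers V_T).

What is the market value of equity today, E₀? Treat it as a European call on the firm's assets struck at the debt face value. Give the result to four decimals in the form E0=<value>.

d₁ = [ln(V₀/D) + (r + σ²/2)T] / (σ√T)
   = [ln(505.5044/418.4727) + (0.0288 + 0.5·0.1756²)·9.9075] / (0.1756·√9.9075)
   = [0.188945 + 0.438087] / 0.552722 = 1.134444
d₂ = d₁ − σ√T = 1.134444 − 0.552722 = 0.581722
N(d₁) = 0.871696,  N(d₂) = 0.719623,  e^(−rT) = 0.751762
E₀ = V₀·N(d₁) − D·e^(−rT)·N(d₂)
   = 505.5044·0.871696 − 418.4727·0.751762·0.719623 = 214.258606

E0=214.2586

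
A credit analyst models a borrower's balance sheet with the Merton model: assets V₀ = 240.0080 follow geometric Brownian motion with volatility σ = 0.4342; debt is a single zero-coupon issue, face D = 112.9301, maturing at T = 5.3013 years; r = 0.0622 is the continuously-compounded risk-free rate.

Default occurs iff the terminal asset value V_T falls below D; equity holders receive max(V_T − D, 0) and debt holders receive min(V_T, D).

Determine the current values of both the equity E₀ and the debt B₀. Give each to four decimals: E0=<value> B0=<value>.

d₁ = [ln(V₀/D) + (r + σ²/2)T] / (σ√T)
   = [ln(240.0080/112.9301) + (0.0622 + 0.5·0.4342²)·5.3013] / (0.4342·√5.3013)
   = [0.753903 + 0.829467] / 0.999726 = 1.583804
d₂ = d₁ − σ√T = 1.583804 − 0.999726 = 0.584078
N(d₁) = 0.943381,  N(d₂) = 0.720416,  e^(−rT) = 0.719110
E₀ = V₀·N(d₁) − D·e^(−rT)·N(d₂)
   = 240.0080·0.943381 − 112.9301·0.719110·0.720416 = 167.914556
B₀ = V₀ − E₀ = 240.0080 − 167.914556 = 72.093444

E0=167.9146 B0=72.0934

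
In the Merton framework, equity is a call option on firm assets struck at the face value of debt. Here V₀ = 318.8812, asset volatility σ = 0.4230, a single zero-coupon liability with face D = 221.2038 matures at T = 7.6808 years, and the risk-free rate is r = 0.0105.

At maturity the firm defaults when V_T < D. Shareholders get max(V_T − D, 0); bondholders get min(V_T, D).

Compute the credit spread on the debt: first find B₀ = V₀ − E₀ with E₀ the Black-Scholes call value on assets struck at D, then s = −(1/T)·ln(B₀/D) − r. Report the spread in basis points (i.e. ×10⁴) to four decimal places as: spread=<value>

spread=503.5109

d₁ = [ln(V₀/D) + (r + σ²/2)T] / (σ√T)
   = [ln(318.8812/221.2038) + (0.0105 + 0.5·0.4230²)·7.6808] / (0.4230·√7.6808)
   = [0.365734 + 0.767807] / 1.172313 = 0.966927
d₂ = d₁ − σ√T = 0.966927 − 1.172313 = -0.205386
N(d₁) = 0.833210,  N(d₂) = 0.418635,  e^(−rT) = 0.922518
E₀ = V₀·N(d₁) − D·e^(−rT)·N(d₂)
   = 318.8812·0.833210 − 221.2038·0.922518·0.418635 = 180.266331
B₀ = V₀ − E₀ = 318.8812 − 180.266331 = 138.614869
spread = −(1/T)·ln(B₀/D) − r = −(1/7.6808)·ln(138.614869/221.2038) − 0.0105 = 0.05035109
in basis points: 0.05035109 × 10⁴ = 503.5109 bp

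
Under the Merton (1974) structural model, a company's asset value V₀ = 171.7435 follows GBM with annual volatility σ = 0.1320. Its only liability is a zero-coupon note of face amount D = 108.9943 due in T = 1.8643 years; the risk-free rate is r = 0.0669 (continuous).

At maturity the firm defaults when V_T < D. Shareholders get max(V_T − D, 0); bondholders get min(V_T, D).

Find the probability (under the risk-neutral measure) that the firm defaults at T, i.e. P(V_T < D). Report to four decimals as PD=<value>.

d₁ = [ln(V₀/D) + (r + σ²/2)T] / (σ√T)
   = [ln(171.7435/108.9943) + (0.0669 + 0.5·0.1320²)·1.8643] / (0.1320·√1.8643)
   = [0.454706 + 0.140963] / 0.180232 = 3.305018
d₂ = d₁ − σ√T = 3.305018 − 0.180232 = 3.124786
risk-neutral PD = N(−d₂) = N(-3.124786) = 0.000890

PD=0.0009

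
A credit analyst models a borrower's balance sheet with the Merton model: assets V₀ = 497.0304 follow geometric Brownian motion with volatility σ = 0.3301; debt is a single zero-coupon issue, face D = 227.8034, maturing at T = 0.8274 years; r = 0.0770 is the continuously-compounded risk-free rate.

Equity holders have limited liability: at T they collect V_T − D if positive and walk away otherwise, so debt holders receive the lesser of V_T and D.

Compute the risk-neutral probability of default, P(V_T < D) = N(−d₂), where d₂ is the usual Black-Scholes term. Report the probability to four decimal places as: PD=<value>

PD=0.0039

d₁ = [ln(V₀/D) + (r + σ²/2)T] / (σ√T)
   = [ln(497.0304/227.8034) + (0.0770 + 0.5·0.3301²)·0.8274] / (0.3301·√0.8274)
   = [0.780168 + 0.108789] / 0.300264 = 2.960585
d₂ = d₁ − σ√T = 2.960585 − 0.300264 = 2.660321
risk-neutral PD = N(−d₂) = N(-2.660321) = 0.003903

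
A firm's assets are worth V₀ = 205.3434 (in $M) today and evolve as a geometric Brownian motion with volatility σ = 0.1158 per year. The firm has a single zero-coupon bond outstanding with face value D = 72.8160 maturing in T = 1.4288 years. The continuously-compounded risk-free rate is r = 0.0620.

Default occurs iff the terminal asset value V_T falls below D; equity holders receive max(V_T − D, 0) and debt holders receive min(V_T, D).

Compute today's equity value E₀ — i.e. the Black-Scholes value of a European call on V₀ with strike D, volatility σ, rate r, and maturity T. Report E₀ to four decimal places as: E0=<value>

d₁ = [ln(V₀/D) + (r + σ²/2)T] / (σ√T)
   = [ln(205.3434/72.8160) + (0.0620 + 0.5·0.1158²)·1.4288] / (0.1158·√1.4288)
   = [1.036748 + 0.098165] / 0.138419 = 8.199143
d₂ = d₁ − σ√T = 8.199143 − 0.138419 = 8.060724
N(d₁) = 1.000000,  N(d₂) = 1.000000,  e^(−rT) = 0.915225
E₀ = V₀·N(d₁) − D·e^(−rT)·N(d₂)
   = 205.3434·1.000000 − 72.8160·0.915225·1.000000 = 138.700394

E0=138.7004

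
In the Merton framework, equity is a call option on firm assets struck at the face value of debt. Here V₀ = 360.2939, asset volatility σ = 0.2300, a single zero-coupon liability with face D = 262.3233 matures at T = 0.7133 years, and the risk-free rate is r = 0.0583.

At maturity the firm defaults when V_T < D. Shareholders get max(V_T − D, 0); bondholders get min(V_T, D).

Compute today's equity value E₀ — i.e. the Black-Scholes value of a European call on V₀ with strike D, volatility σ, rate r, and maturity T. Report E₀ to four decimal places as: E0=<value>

E0=109.3928

d₁ = [ln(V₀/D) + (r + σ²/2)T] / (σ√T)
   = [ln(360.2939/262.3233) + (0.0583 + 0.5·0.2300²)·0.7133] / (0.2300·√0.7133)
   = [0.317342 + 0.060452] / 0.194251 = 1.944875
d₂ = d₁ − σ√T = 1.944875 − 0.194251 = 1.750624
N(d₁) = 0.974105,  N(d₂) = 0.959995,  e^(−rT) = 0.959267
E₀ = V₀·N(d₁) − D·e^(−rT)·N(d₂)
   = 360.2939·0.974105 − 262.3233·0.959267·0.959995 = 109.392770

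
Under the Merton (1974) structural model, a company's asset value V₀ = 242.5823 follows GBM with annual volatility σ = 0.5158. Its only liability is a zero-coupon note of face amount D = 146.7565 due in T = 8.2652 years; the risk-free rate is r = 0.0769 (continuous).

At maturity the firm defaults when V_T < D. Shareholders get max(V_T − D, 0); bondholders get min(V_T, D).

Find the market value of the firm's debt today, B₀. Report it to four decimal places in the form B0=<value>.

d₁ = [ln(V₀/D) + (r + σ²/2)T] / (σ√T)
   = [ln(242.5823/146.7565) + (0.0769 + 0.5·0.5158²)·8.2652] / (0.5158·√8.2652)
   = [0.502566 + 1.735071] / 1.482887 = 1.508973
d₂ = d₁ − σ√T = 1.508973 − 1.482887 = 0.026087
N(d₁) = 0.934347,  N(d₂) = 0.510406,  e^(−rT) = 0.529621
E₀ = V₀·N(d₁) − D·e^(−rT)·N(d₂)
   = 242.5823·0.934347 − 146.7565·0.529621·0.510406 = 186.984646
B₀ = V₀ − E₀ = 242.5823 − 186.984646 = 55.597654

B0=55.5977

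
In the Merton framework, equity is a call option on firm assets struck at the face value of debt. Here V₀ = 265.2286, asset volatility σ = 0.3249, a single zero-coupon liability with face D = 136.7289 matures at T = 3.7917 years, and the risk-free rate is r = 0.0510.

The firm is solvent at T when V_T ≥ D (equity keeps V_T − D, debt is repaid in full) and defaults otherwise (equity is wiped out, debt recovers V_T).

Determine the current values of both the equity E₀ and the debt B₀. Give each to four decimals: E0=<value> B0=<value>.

E0=156.8321 B0=108.3965

d₁ = [ln(V₀/D) + (r + σ²/2)T] / (σ√T)
   = [ln(265.2286/136.7289) + (0.0510 + 0.5·0.3249²)·3.7917] / (0.3249·√3.7917)
   = [0.662592 + 0.393503] / 0.632655 = 1.669307
d₂ = d₁ − σ√T = 1.669307 − 0.632655 = 1.036652
N(d₁) = 0.952472,  N(d₂) = 0.850051,  e^(−rT) = 0.824171
E₀ = V₀·N(d₁) − D·e^(−rT)·N(d₂)
   = 265.2286·0.952472 − 136.7289·0.824171·0.850051 = 156.832142
B₀ = V₀ − E₀ = 265.2286 − 156.832142 = 108.396458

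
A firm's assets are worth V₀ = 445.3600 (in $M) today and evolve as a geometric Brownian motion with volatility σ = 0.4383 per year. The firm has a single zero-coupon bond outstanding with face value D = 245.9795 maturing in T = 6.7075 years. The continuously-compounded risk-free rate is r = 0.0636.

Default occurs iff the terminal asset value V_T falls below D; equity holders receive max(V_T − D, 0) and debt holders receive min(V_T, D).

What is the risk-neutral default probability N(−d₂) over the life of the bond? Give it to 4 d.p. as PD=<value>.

PD=0.3702

d₁ = [ln(V₀/D) + (r + σ²/2)T] / (σ√T)
   = [ln(445.3600/245.9795) + (0.0636 + 0.5·0.4383²)·6.7075] / (0.4383·√6.7075)
   = [0.593635 + 1.070875] / 1.135146 = 1.466340
d₂ = d₁ − σ√T = 1.466340 − 1.135146 = 0.331194
risk-neutral PD = N(−d₂) = N(-0.331194) = 0.370249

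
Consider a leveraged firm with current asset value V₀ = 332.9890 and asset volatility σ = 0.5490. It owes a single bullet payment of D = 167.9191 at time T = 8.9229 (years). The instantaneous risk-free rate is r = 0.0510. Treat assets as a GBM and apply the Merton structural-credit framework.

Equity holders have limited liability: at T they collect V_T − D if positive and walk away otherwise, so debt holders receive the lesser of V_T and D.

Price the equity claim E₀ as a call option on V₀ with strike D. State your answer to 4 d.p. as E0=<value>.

E0=263.4139

d₁ = [ln(V₀/D) + (r + σ²/2)T] / (σ√T)
   = [ln(332.9890/167.9191) + (0.0510 + 0.5·0.5490²)·8.9229] / (0.5490·√8.9229)
   = [0.684627 + 1.799753] / 1.639930 = 1.514931
d₂ = d₁ − σ√T = 1.514931 − 1.639930 = -0.124999
N(d₁) = 0.935105,  N(d₂) = 0.450262,  e^(−rT) = 0.634405
E₀ = V₀·N(d₁) − D·e^(−rT)·N(d₂)
   = 332.9890·0.935105 − 167.9191·0.634405·0.450262 = 263.413864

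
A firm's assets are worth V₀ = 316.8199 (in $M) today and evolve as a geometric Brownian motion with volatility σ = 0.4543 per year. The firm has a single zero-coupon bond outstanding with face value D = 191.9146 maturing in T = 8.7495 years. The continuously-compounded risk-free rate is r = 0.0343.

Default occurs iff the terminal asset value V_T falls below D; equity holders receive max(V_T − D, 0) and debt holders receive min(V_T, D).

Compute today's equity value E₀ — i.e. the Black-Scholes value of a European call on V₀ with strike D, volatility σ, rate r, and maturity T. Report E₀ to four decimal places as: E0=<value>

d₁ = [ln(V₀/D) + (r + σ²/2)T] / (σ√T)
   = [ln(316.8199/191.9146) + (0.0343 + 0.5·0.4543²)·8.7495] / (0.4543·√8.7495)
   = [0.501283 + 1.203006] / 1.343799 = 1.268262
d₂ = d₁ − σ√T = 1.268262 − 1.343799 = -0.075537
N(d₁) = 0.897648,  N(d₂) = 0.469894,  e^(−rT) = 0.740738
E₀ = V₀·N(d₁) − D·e^(−rT)·N(d₂)
   = 316.8199·0.897648 − 191.9146·0.740738·0.469894 = 217.593305

E0=217.5933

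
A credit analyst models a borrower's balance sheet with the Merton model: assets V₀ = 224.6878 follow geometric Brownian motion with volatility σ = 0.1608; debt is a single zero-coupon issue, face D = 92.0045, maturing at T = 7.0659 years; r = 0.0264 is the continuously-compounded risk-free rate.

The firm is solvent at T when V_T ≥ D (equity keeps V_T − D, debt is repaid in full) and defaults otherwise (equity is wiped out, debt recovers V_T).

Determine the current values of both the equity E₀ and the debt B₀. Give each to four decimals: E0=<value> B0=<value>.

d₁ = [ln(V₀/D) + (r + σ²/2)T] / (σ√T)
   = [ln(224.6878/92.0045) + (0.0264 + 0.5·0.1608²)·7.0659] / (0.1608·√7.0659)
   = [0.892874 + 0.277890] / 0.427435 = 2.739048
d₂ = d₁ − σ√T = 2.739048 − 0.427435 = 2.311614
N(d₁) = 0.996919,  N(d₂) = 0.989601,  e^(−rT) = 0.829826
E₀ = V₀·N(d₁) − D·e^(−rT)·N(d₂)
   = 224.6878·0.996919 − 92.0045·0.829826·0.989601 = 148.441858
B₀ = V₀ − E₀ = 224.6878 − 148.441858 = 76.245942

E0=148.4419 B0=76.2459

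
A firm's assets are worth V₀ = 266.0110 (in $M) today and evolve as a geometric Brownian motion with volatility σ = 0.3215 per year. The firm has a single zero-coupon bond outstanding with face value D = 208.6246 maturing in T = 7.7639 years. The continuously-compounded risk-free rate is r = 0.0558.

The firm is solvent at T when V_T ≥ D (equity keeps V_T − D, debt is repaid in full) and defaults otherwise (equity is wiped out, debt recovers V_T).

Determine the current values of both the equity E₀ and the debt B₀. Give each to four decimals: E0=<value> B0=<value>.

E0=151.5978 B0=114.4132

d₁ = [ln(V₀/D) + (r + σ²/2)T] / (σ√T)
   = [ln(266.0110/208.6246) + (0.0558 + 0.5·0.3215²)·7.7639] / (0.3215·√7.7639)
   = [0.243001 + 0.834473] / 0.895820 = 1.202779
d₂ = d₁ − σ√T = 1.202779 − 0.895820 = 0.306959
N(d₁) = 0.885469,  N(d₂) = 0.620563,  e^(−rT) = 0.648414
E₀ = V₀·N(d₁) − D·e^(−rT)·N(d₂)
   = 266.0110·0.885469 − 208.6246·0.648414·0.620563 = 151.597821
B₀ = V₀ − E₀ = 266.0110 − 151.597821 = 114.413179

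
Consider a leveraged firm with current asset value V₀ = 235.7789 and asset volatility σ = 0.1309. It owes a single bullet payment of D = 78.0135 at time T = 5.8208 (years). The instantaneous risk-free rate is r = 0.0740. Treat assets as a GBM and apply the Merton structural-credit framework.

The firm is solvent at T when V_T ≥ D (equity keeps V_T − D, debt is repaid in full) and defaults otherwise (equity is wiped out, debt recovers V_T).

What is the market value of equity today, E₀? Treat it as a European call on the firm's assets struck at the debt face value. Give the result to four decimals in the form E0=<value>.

E0=185.0679

d₁ = [ln(V₀/D) + (r + σ²/2)T] / (σ√T)
   = [ln(235.7789/78.0135) + (0.0740 + 0.5·0.1309²)·5.8208] / (0.1309·√5.8208)
   = [1.106013 + 0.480608] / 0.315814 = 5.023914
d₂ = d₁ − σ√T = 5.023914 − 0.315814 = 4.708100
N(d₁) = 1.000000,  N(d₂) = 0.999999,  e^(−rT) = 0.650028
E₀ = V₀·N(d₁) − D·e^(−rT)·N(d₂)
   = 235.7789·1.000000 − 78.0135·0.650028·0.999999 = 185.067912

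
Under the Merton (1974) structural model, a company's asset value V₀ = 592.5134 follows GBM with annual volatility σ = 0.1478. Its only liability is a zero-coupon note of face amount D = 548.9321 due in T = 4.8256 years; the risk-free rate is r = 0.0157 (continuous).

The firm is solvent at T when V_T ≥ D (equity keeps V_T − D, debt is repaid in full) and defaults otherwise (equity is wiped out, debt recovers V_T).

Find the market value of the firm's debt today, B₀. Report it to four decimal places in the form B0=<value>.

d₁ = [ln(V₀/D) + (r + σ²/2)T] / (σ√T)
   = [ln(592.5134/548.9321) + (0.0157 + 0.5·0.1478²)·4.8256] / (0.1478·√4.8256)
   = [0.076399 + 0.128469] / 0.324676 = 0.630992
d₂ = d₁ − σ√T = 0.630992 − 0.324676 = 0.306316
N(d₁) = 0.735977,  N(d₂) = 0.620318,  e^(−rT) = 0.927037
E₀ = V₀·N(d₁) − D·e^(−rT)·N(d₂)
   = 592.5134·0.735977 − 548.9321·0.927037·0.620318 = 120.408695
B₀ = V₀ − E₀ = 592.5134 − 120.408695 = 472.104705

B0=472.1047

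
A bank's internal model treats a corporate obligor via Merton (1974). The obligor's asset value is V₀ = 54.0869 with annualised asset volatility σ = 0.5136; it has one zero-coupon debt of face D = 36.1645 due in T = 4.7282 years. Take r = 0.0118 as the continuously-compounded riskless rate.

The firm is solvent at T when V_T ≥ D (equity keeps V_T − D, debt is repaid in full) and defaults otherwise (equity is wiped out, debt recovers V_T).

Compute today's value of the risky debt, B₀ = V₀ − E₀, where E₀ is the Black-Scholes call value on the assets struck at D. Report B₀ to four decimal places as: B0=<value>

d₁ = [ln(V₀/D) + (r + σ²/2)T] / (σ√T)
   = [ln(54.0869/36.1645) + (0.0118 + 0.5·0.5136²)·4.7282] / (0.5136·√4.7282)
   = [0.402514 + 0.679407] / 1.116794 = 0.968774
d₂ = d₁ − σ√T = 0.968774 − 1.116794 = -0.148019
N(d₁) = 0.833671,  N(d₂) = 0.441164,  e^(−rT) = 0.945735
E₀ = V₀·N(d₁) − D·e^(−rT)·N(d₂)
   = 54.0869·0.833671 − 36.1645·0.945735·0.441164 = 30.001986
B₀ = V₀ − E₀ = 54.0869 − 30.001986 = 24.084914

B0=24.0849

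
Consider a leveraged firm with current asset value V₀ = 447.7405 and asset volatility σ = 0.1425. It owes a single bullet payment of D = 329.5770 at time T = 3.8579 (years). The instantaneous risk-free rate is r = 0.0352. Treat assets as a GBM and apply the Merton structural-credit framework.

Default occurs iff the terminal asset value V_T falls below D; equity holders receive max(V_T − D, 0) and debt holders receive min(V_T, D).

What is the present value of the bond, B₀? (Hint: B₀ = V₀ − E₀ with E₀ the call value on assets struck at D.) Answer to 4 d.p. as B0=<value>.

d₁ = [ln(V₀/D) + (r + σ²/2)T] / (σ√T)
   = [ln(447.7405/329.5770) + (0.0352 + 0.5·0.1425²)·3.8579] / (0.1425·√3.8579)
   = [0.306404 + 0.174968] / 0.279892 = 1.719848
d₂ = d₁ − σ√T = 1.719848 − 0.279892 = 1.439956
N(d₁) = 0.957270,  N(d₂) = 0.925060,  e^(−rT) = 0.873019
E₀ = V₀·N(d₁) − D·e^(−rT)·N(d₂)
   = 447.7405·0.957270 − 329.5770·0.873019·0.925060 = 162.443815
B₀ = V₀ − E₀ = 447.7405 − 162.443815 = 285.296685

B0=285.2967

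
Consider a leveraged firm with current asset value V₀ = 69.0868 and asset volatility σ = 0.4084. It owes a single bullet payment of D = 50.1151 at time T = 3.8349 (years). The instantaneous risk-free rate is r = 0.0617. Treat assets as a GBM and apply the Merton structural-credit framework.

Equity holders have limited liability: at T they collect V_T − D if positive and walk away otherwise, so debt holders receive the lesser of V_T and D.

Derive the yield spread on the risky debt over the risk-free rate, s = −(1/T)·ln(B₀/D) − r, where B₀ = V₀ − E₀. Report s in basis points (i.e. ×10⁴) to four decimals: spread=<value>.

spread=408.6476

d₁ = [ln(V₀/D) + (r + σ²/2)T] / (σ√T)
   = [ln(69.0868/50.1151) + (0.0617 + 0.5·0.4084²)·3.8349] / (0.4084·√3.8349)
   = [0.321041 + 0.556426] / 0.799766 = 1.097155
d₂ = d₁ − σ√T = 1.097155 − 0.799766 = 0.297390
N(d₁) = 0.863713,  N(d₂) = 0.616916,  e^(−rT) = 0.789296
E₀ = V₀·N(d₁) − D·e^(−rT)·N(d₂)
   = 69.0868·0.863713 − 50.1151·0.789296·0.616916 = 35.268680
B₀ = V₀ − E₀ = 69.0868 − 35.268680 = 33.818120
spread = −(1/T)·ln(B₀/D) − r = −(1/3.8349)·ln(33.818120/50.1151) − 0.0617 = 0.04086476
in basis points: 0.04086476 × 10⁴ = 408.6476 bp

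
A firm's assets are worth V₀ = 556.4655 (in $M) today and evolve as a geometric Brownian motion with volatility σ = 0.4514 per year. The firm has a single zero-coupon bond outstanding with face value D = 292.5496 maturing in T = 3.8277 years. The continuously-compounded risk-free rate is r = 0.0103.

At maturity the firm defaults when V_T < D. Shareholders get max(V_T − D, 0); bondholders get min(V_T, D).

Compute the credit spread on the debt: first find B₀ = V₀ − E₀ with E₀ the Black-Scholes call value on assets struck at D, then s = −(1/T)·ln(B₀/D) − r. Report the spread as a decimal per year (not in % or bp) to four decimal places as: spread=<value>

spread=0.0419

d₁ = [ln(V₀/D) + (r + σ²/2)T] / (σ√T)
   = [ln(556.4655/292.5496) + (0.0103 + 0.5·0.4514²)·3.8277] / (0.4514·√3.8277)
   = [0.642971 + 0.429395] / 0.883142 = 1.214262
d₂ = d₁ − σ√T = 1.214262 − 0.883142 = 0.331121
N(d₁) = 0.887676,  N(d₂) = 0.629723,  e^(−rT) = 0.961342
E₀ = V₀·N(d₁) − D·e^(−rT)·N(d₂)
   = 556.4655·0.887676 − 292.5496·0.961342·0.629723 = 316.857737
B₀ = V₀ − E₀ = 556.4655 − 316.857737 = 239.607763
spread = −(1/T)·ln(B₀/D) − r = −(1/3.8277)·ln(239.607763/292.5496) − 0.0103 = 0.04185429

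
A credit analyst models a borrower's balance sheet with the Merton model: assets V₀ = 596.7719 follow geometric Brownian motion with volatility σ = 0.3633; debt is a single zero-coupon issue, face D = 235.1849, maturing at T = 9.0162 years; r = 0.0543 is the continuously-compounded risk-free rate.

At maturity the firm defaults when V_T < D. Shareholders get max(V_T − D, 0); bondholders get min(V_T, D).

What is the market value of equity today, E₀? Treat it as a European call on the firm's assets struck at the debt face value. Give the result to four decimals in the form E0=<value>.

d₁ = [ln(V₀/D) + (r + σ²/2)T] / (σ√T)
   = [ln(596.7719/235.1849) + (0.0543 + 0.5·0.3633²)·9.0162] / (0.3633·√9.0162)
   = [0.931163 + 1.084590] / 1.090880 = 1.847822
d₂ = d₁ − σ√T = 1.847822 − 1.090880 = 0.756941
N(d₁) = 0.967686,  N(d₂) = 0.775457,  e^(−rT) = 0.612884
E₀ = V₀·N(d₁) − D·e^(−rT)·N(d₂)
   = 596.7719·0.967686 − 235.1849·0.612884·0.775457 = 465.712516

E0=465.7125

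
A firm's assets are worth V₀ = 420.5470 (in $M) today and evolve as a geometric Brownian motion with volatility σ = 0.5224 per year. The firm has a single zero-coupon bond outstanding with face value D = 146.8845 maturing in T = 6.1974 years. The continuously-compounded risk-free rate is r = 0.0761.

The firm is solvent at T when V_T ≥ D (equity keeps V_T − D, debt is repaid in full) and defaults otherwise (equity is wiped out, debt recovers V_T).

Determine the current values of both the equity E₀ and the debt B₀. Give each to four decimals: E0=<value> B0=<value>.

d₁ = [ln(V₀/D) + (r + σ²/2)T] / (σ√T)
   = [ln(420.5470/146.8845) + (0.0761 + 0.5·0.5224²)·6.1974] / (0.5224·√6.1974)
   = [1.051910 + 1.317263] / 1.300493 = 1.821750
d₂ = d₁ − σ√T = 1.821750 − 1.300493 = 0.521257
N(d₁) = 0.965754,  N(d₂) = 0.698906,  e^(−rT) = 0.623989
E₀ = V₀·N(d₁) − D·e^(−rT)·N(d₂)
   = 420.5470·0.965754 − 146.8845·0.623989·0.698906 = 342.086958
B₀ = V₀ − E₀ = 420.5470 − 342.086958 = 78.460042

E0=342.0870 B0=78.4600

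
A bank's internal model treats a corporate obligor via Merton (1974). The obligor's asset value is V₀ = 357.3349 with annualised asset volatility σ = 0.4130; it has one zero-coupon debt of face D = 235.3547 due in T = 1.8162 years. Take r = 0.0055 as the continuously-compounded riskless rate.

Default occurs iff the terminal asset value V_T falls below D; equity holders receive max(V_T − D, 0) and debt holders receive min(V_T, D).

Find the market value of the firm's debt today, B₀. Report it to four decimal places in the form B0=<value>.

B0=213.0579

d₁ = [ln(V₀/D) + (r + σ²/2)T] / (σ√T)
   = [ln(357.3349/235.3547) + (0.0055 + 0.5·0.4130²)·1.8162] / (0.4130·√1.8162)
   = [0.417580 + 0.164883] / 0.556585 = 1.046492
d₂ = d₁ − σ√T = 1.046492 − 0.556585 = 0.489907
N(d₁) = 0.852333,  N(d₂) = 0.687900,  e^(−rT) = 0.990061
E₀ = V₀·N(d₁) − D·e^(−rT)·N(d₂)
   = 357.3349·0.852333 − 235.3547·0.990061·0.687900 = 144.277038
B₀ = V₀ − E₀ = 357.3349 − 144.277038 = 213.057862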